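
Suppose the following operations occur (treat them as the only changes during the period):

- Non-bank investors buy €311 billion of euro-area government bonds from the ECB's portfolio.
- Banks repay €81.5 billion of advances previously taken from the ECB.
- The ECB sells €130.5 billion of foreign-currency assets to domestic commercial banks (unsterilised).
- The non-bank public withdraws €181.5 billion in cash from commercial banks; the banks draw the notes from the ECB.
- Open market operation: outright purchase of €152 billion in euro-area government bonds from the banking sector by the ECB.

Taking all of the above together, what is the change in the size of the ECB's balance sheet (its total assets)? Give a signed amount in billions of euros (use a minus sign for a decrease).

-€371 billion

Asset sale (to non-banks) €311 billion: an ECB asset is shed → −€311B.
Discount-window repayment €81.5 billion: an ECB asset is shed → −€81.5B.
FX sale €130.5 billion: an ECB asset is shed → −€130.5B.
Currency withdrawal €181.5 billion: only the composition of liabilities changes → 0.
OMO purchase (from banks) €152 billion: an ECB asset is acquired → +€152B.
Net: −311 − 81.5 − 130.5 + 0 + 152 = -€371 billion.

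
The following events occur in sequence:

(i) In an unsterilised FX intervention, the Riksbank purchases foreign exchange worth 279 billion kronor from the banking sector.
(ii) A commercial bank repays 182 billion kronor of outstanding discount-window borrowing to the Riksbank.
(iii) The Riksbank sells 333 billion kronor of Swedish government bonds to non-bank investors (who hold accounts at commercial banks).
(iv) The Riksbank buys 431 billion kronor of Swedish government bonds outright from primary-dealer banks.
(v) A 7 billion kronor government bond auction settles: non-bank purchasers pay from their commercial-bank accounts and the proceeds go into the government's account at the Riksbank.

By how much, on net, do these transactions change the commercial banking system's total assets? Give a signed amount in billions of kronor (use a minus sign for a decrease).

Riksbank balance sheet:
  Assets:      Securities +98B, Loans to banks −182B, Foreign assets +279B
  Liabilities: Bank reserves +188B, Government deposits +7B
Commercial banking system:
  Assets:      Reserves at CB +188B, Securities −431B, Foreign assets −279B
  Liabilities: Checkable deposits −340B, Borrowings from CB −182B
Change in total bank assets = -522 billion.

-522 billion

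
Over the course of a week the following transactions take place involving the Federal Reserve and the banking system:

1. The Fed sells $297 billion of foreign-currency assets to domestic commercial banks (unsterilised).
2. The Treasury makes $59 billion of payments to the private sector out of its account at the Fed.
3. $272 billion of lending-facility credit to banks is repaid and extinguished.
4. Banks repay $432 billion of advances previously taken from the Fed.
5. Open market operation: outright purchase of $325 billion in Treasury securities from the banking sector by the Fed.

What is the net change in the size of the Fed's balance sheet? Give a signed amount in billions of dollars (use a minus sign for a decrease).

-$676 billion

FX sale $297 billion: a Fed asset is shed → −$297B.
Government spending $59 billion: only the composition of liabilities changes → 0.
Discount-window repayment $272 billion: a Fed asset is shed → −$272B.
Discount-window repayment $432 billion: a Fed asset is shed → −$432B.
OMO purchase (from banks) $325 billion: a Fed asset is acquired → +$325B.
Net: −297 + 0 − 272 − 432 + 325 = -$676 billion.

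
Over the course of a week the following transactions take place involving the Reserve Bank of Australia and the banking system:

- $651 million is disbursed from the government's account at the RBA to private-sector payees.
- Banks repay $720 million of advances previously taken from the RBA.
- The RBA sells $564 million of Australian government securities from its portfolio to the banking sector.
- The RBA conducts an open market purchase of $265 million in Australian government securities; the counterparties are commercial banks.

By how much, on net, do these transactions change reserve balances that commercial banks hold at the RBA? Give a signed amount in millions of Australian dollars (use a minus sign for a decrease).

Government spending $651 million: government payments flow into bank reserve accounts → +$651M.
Discount-window repayment $720 million: repayment is debited from reserves → −$720M.
OMO sale (to banks) $564 million: the buying banks pay out of their reserve balances → −$564M.
OMO purchase (from banks) $265 million: the RBA pays by crediting reserve accounts → +$265M.
Net: 651 − 720 − 564 + 265 = -$368 million.

-$368 million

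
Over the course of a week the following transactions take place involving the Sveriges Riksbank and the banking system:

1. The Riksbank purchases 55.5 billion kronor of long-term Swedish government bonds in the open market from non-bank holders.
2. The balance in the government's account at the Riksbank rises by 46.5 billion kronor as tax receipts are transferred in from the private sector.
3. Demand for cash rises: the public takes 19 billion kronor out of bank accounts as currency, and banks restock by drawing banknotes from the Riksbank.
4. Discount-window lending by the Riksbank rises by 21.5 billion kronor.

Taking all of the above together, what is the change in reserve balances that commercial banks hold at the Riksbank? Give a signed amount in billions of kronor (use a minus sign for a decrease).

+11.5 billion

Riksbank balance sheet:
  Assets:      Securities +55.5B, Loans to banks +21.5B
  Liabilities: Bank reserves +11.5B, Currency in circulation +19B, Government deposits +46.5B
So the change in reserve balances that commercial banks hold at the Riksbank is +11.5 billion.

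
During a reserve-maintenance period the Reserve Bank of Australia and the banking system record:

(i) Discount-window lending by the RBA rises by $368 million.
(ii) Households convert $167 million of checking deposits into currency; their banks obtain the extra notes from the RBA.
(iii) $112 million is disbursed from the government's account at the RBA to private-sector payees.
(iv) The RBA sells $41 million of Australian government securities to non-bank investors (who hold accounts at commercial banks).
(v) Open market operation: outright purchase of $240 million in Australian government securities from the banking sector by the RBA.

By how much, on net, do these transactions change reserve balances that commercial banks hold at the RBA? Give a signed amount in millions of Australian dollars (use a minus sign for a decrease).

+$512 million

Discount-window loan $368 million: the loan is credited to the bank's reserve account → +$368M.
Currency withdrawal $167 million: banks swap reserves for currency → −$167M.
Government spending $112 million: government payments flow into bank reserve accounts → +$112M.
Asset sale (to non-banks) $41 million: the non-bank buyers' banks settle from reserves → −$41M.
OMO purchase (from banks) $240 million: the RBA pays by crediting reserve accounts → +$240M.
Net: 368 − 167 + 112 − 41 + 240 = +$512 million.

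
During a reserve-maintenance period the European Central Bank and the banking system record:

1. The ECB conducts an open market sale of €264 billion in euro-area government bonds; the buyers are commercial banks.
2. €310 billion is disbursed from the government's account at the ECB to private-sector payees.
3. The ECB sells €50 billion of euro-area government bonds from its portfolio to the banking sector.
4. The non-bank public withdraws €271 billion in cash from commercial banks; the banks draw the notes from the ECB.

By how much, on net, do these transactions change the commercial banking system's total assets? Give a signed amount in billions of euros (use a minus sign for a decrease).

+€39 billion

OMO sale (to banks) €264 billion: just an asset swap on bank balance sheets → 0.
Government spending €310 billion: bank balance sheets expand → +€310B.
OMO sale (to banks) €50 billion: just an asset swap on bank balance sheets → 0.
Currency withdrawal €271 billion: bank balance sheets shrink → −€271B.
Net: 0 + 310 + 0 − 271 = +€39 billion.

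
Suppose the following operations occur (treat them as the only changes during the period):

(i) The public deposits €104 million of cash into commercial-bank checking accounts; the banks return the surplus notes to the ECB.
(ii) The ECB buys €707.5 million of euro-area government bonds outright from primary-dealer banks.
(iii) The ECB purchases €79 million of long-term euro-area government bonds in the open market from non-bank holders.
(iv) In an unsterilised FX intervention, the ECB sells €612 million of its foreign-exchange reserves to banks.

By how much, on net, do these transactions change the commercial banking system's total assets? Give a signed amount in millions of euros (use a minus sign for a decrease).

+€183 million

Currency deposit €104 million: bank balance sheets expand → +€104M.
OMO purchase (from banks) €707.5 million: just an asset swap on bank balance sheets → 0.
Asset purchase (from non-banks) €79 million: bank balance sheets expand → +€79M.
FX sale €612 million: just an asset swap on bank balance sheets → 0.
Net: 104 + 0 + 79 + 0 = +€183 million.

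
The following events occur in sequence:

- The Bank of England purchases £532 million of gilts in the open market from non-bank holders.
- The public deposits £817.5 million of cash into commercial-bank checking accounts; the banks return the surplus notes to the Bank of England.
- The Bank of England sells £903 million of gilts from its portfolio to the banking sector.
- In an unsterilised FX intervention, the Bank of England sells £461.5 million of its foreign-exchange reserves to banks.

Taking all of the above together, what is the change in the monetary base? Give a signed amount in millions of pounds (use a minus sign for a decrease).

Asset purchase (from non-banks) £532 million: Bank of England balance sheet expands → +£532M.
Currency deposit £817.5 million: just a shift between currency and reserves — both are base money → 0.
OMO sale (to banks) £903 million: Bank of England balance sheet contracts → −£903M.
FX sale £461.5 million: Bank of England balance sheet contracts → −£461.5M.
Net: 532 + 0 − 903 − 461.5 = -£832.5 million.

-£832.5 million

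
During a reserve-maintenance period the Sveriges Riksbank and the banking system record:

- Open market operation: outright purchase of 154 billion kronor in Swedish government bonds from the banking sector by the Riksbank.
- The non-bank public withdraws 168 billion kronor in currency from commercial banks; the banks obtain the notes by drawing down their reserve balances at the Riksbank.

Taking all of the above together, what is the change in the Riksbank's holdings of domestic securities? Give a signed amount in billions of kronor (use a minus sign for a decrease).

+154 billion

OMO purchase (from banks) 154 billion kronor: securities added to the Riksbank's portfolio → +154B.
Currency withdrawal 168 billion kronor: the Riksbank's securities portfolio is untouched → 0.
Net: 154 + 0 = +154 billion.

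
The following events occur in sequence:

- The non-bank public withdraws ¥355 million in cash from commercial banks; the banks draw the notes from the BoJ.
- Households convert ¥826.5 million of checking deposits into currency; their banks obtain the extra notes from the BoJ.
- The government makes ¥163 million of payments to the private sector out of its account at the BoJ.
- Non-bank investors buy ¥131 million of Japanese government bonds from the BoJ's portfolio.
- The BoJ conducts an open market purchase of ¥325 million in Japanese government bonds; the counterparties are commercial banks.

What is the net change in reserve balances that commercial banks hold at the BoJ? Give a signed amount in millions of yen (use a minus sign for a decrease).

Currency withdrawal ¥355 million: banks swap reserves for currency → −¥355M.
Currency withdrawal ¥826.5 million: banks swap reserves for currency → −¥826.5M.
Government spending ¥163 million: government payments flow into bank reserve accounts → +¥163M.
Asset sale (to non-banks) ¥131 million: the non-bank buyers' banks settle from reserves → −¥131M.
OMO purchase (from banks) ¥325 million: the BoJ pays by crediting reserve accounts → +¥325M.
Net: −355 − 826.5 + 163 − 131 + 325 = -¥824.5 million.

-¥824.5 million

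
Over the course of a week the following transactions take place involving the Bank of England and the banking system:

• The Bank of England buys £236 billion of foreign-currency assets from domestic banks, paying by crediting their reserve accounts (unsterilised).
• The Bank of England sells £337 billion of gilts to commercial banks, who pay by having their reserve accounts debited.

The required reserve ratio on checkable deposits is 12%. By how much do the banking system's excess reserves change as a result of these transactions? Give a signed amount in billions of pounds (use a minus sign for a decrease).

-£101 billion

FX purchase £236 billion: reserves +£236B, deposits 0.
OMO sale (to banks) £337 billion: reserves −£337B, deposits 0.
Totals: Δreserves = −£101B, Δdeposits = 0.
Δrequired reserves = 12% × 0 = 0.
Δexcess reserves = Δreserves − Δrequired = −£101B − (0) = -£101 billion.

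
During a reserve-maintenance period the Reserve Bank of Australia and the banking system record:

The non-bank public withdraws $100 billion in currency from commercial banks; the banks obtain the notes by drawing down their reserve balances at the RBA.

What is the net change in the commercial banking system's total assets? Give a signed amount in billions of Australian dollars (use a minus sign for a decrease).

RBA balance sheet:
  Assets:      no change
  Liabilities: Bank reserves −$100B, Currency in circulation +$100B
Commercial banking system:
  Assets:      Reserves at CB −$100B
  Liabilities: Checkable deposits −$100B
Change in total bank assets = -$100 billion.

-$100 billion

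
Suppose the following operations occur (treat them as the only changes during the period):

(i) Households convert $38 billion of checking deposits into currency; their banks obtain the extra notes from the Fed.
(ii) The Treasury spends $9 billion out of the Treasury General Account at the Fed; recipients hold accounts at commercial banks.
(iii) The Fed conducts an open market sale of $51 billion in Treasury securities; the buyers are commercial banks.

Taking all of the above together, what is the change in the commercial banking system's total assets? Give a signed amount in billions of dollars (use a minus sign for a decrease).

-$29 billion

Currency withdrawal $38 billion: bank balance sheets shrink → −$38B.
Government spending $9 billion: bank balance sheets expand → +$9B.
OMO sale (to banks) $51 billion: just an asset swap on bank balance sheets → 0.
Net: −38 + 9 + 0 = -$29 billion.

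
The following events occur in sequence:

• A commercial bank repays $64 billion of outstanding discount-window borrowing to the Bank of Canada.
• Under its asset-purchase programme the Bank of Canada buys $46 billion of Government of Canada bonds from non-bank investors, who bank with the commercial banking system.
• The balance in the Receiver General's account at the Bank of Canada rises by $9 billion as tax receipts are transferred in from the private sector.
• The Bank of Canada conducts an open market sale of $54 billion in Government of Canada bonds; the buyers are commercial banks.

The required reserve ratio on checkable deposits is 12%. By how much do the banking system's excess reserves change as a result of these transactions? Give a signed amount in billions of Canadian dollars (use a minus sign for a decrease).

-$85.44 billion

Discount-window repayment $64 billion: reserves −$64B, deposits 0.
Asset purchase (from non-banks) $46 billion: reserves +$46B, deposits +$46B.
Government account inflow $9 billion: reserves −$9B, deposits −$9B.
OMO sale (to banks) $54 billion: reserves −$54B, deposits 0.
Totals: Δreserves = −$81B, Δdeposits = +$37B.
Δrequired reserves = 12% × +$37B = +$4.44B.
Δexcess reserves = Δreserves − Δrequired = −$81B − (+$4.44B) = -$85.44 billion.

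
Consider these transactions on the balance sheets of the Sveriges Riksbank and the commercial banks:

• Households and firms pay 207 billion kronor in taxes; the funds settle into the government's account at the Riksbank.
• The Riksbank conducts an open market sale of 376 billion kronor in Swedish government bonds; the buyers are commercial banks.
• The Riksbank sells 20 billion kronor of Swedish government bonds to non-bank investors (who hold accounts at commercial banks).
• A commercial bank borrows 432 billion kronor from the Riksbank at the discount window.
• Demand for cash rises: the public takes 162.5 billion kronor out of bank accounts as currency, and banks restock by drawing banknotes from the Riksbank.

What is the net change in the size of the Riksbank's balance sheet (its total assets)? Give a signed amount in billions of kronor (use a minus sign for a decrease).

+36 billion

Government account inflow 207 billion kronor: only the composition of liabilities changes → 0.
OMO sale (to banks) 376 billion kronor: a Riksbank asset is shed → −376B.
Asset sale (to non-banks) 20 billion kronor: a Riksbank asset is shed → −20B.
Discount-window loan 432 billion kronor: a Riksbank asset is acquired → +432B.
Currency withdrawal 162.5 billion kronor: only the composition of liabilities changes → 0.
Net: 0 − 376 − 20 + 432 + 0 = +36 billion.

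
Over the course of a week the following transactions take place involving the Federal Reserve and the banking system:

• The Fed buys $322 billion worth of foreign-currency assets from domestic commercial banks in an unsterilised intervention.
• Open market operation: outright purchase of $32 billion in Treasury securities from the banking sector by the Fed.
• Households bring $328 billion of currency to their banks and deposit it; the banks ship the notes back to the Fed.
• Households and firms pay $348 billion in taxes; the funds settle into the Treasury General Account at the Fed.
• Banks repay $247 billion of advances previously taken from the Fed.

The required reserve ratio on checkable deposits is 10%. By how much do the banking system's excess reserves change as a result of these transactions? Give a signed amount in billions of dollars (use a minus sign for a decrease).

+$89 billion

FX purchase $322 billion: reserves +$322B, deposits 0.
OMO purchase (from banks) $32 billion: reserves +$32B, deposits 0.
Currency deposit $328 billion: reserves +$328B, deposits +$328B.
Government account inflow $348 billion: reserves −$348B, deposits −$348B.
Discount-window repayment $247 billion: reserves −$247B, deposits 0.
Totals: Δreserves = +$87B, Δdeposits = −$20B.
Δrequired reserves = 10% × −$20B = −$2B.
Δexcess reserves = Δreserves − Δrequired = +$87B − (−$2B) = +$89 billion.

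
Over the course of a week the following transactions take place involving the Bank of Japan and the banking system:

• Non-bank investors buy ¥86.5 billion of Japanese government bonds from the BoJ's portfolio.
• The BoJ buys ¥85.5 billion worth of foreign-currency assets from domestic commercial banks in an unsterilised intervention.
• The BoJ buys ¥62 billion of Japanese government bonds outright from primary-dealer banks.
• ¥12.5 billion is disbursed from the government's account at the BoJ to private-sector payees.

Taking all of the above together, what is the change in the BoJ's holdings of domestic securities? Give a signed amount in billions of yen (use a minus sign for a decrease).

Asset sale (to non-banks) ¥86.5 billion: securities removed from the BoJ's portfolio → −¥86.5B.
FX purchase ¥85.5 billion: the BoJ's securities portfolio is untouched → 0.
OMO purchase (from banks) ¥62 billion: securities added to the BoJ's portfolio → +¥62B.
Government spending ¥12.5 billion: the BoJ's securities portfolio is untouched → 0.
Net: −86.5 + 0 + 62 + 0 = -¥24.5 billion.

-¥24.5 billion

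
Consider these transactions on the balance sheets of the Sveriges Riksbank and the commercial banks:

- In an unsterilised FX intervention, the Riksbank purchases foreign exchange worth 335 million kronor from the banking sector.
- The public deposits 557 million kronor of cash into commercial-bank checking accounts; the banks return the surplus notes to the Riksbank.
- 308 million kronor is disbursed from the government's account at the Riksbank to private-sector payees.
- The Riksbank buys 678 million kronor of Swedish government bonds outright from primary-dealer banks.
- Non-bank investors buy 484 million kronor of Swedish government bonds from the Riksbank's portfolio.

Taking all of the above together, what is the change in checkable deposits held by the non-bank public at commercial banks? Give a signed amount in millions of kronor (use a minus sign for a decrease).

+381 million

FX purchase 335 million kronor: the counterparty is a bank, so public deposits are unchanged → 0.
Currency deposit 557 million kronor: non-bank counterparties' bank balances rise → +557M.
Government spending 308 million kronor: non-bank counterparties' bank balances rise → +308M.
OMO purchase (from banks) 678 million kronor: the counterparty is a bank, so public deposits are unchanged → 0.
Asset sale (to non-banks) 484 million kronor: non-bank counterparties' bank balances fall → −484M.
Net: 0 + 557 + 308 + 0 − 484 = +381 million.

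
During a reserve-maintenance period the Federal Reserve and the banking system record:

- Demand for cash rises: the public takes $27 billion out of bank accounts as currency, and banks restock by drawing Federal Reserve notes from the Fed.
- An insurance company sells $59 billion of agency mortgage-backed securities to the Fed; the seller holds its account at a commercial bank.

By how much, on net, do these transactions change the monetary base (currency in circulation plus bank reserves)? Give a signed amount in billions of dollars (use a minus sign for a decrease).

Currency withdrawal $27 billion: just a shift between currency and reserves — both are base money → 0.
Asset purchase (from non-banks) $59 billion: Fed balance sheet expands → +$59B.
Net: 0 + 59 = +$59 billion.

+$59 billion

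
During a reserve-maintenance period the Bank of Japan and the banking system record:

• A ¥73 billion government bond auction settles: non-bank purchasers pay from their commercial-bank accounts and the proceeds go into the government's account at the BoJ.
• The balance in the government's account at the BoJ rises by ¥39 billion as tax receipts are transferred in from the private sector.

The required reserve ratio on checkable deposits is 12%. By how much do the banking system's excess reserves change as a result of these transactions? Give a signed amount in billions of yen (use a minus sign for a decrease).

Government account inflow ¥73 billion: reserves −¥73B, deposits −¥73B.
Government account inflow ¥39 billion: reserves −¥39B, deposits −¥39B.
Totals: Δreserves = −¥112B, Δdeposits = −¥112B.
Δrequired reserves = 12% × −¥112B = −¥13.44B.
Δexcess reserves = Δreserves − Δrequired = −¥112B − (−¥13.44B) = -¥98.56 billion.

-¥98.56 billion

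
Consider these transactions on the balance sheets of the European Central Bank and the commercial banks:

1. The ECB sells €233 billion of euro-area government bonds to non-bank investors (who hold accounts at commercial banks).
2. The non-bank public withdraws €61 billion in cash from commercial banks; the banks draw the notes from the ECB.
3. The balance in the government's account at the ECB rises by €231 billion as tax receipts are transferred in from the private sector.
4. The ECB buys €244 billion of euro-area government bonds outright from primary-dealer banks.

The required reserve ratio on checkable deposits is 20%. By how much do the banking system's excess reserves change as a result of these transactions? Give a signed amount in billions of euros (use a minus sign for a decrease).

-€176 billion

Asset sale (to non-banks) €233 billion: reserves −€233B, deposits −€233B.
Currency withdrawal €61 billion: reserves −€61B, deposits −€61B.
Government account inflow €231 billion: reserves −€231B, deposits −€231B.
OMO purchase (from banks) €244 billion: reserves +€244B, deposits 0.
Totals: Δreserves = −€281B, Δdeposits = −€525B.
Δrequired reserves = 20% × −€525B = −€105B.
Δexcess reserves = Δreserves − Δrequired = −€281B − (−€105B) = -€176 billion.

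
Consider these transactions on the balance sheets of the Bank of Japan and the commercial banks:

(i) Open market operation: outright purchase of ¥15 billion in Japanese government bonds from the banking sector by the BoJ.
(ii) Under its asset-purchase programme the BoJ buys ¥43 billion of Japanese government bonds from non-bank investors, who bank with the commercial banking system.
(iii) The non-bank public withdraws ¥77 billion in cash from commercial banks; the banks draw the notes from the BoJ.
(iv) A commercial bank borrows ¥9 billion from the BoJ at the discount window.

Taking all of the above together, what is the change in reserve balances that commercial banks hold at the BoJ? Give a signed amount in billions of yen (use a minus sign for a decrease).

OMO purchase (from banks) ¥15 billion: the BoJ pays by crediting reserve accounts → +¥15B.
Asset purchase (from non-banks) ¥43 billion: the BoJ pays by crediting reserve accounts → +¥43B.
Currency withdrawal ¥77 billion: banks swap reserves for currency → −¥77B.
Discount-window loan ¥9 billion: the loan is credited to the bank's reserve account → +¥9B.
Net: 15 + 43 − 77 + 9 = -¥10 billion.

-¥10 billion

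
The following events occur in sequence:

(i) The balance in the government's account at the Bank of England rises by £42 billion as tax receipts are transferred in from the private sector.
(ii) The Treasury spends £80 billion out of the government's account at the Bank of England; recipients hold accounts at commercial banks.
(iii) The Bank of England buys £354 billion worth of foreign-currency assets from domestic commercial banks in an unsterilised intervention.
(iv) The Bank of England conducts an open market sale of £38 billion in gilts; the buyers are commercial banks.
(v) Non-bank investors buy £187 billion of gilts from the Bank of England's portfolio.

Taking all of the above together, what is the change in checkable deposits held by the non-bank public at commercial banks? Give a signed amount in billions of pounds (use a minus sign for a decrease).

Government account inflow £42 billion: non-bank counterparties' bank balances fall → −£42B.
Government spending £80 billion: non-bank counterparties' bank balances rise → +£80B.
FX purchase £354 billion: the counterparty is a bank, so public deposits are unchanged → 0.
OMO sale (to banks) £38 billion: the counterparty is a bank, so public deposits are unchanged → 0.
Asset sale (to non-banks) £187 billion: non-bank counterparties' bank balances fall → −£187B.
Net: −42 + 80 + 0 + 0 − 187 = -£149 billion.

-£149 billion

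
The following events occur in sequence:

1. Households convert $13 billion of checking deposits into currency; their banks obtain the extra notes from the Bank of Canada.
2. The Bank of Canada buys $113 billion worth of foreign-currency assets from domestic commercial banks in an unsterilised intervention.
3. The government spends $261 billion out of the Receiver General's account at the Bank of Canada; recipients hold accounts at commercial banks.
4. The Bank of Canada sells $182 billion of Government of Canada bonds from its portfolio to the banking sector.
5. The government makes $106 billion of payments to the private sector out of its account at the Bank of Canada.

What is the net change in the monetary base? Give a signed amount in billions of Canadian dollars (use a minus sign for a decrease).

Currency withdrawal $13 billion: just a shift between currency and reserves — both are base money → 0.
FX purchase $113 billion: Bank of Canada balance sheet expands → +$113B.
Government spending $261 billion: a non-base liability converts back to reserves → +$261B.
OMO sale (to banks) $182 billion: Bank of Canada balance sheet contracts → −$182B.
Government spending $106 billion: a non-base liability converts back to reserves → +$106B.
Net: 0 + 113 + 261 − 182 + 106 = +$298 billion.

+$298 billion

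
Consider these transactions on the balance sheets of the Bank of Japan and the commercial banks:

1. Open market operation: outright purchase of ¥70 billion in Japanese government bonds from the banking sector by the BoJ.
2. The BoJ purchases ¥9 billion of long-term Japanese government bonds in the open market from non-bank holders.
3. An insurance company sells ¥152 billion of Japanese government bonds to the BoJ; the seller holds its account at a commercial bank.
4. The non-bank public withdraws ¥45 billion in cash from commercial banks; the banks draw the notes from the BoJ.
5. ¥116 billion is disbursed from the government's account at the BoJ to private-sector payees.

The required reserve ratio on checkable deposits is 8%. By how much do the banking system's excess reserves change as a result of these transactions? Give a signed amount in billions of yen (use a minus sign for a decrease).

+¥283.44 billion

OMO purchase (from banks) ¥70 billion: reserves +¥70B, deposits 0.
Asset purchase (from non-banks) ¥9 billion: reserves +¥9B, deposits +¥9B.
Asset purchase (from non-banks) ¥152 billion: reserves +¥152B, deposits +¥152B.
Currency withdrawal ¥45 billion: reserves −¥45B, deposits −¥45B.
Government spending ¥116 billion: reserves +¥116B, deposits +¥116B.
Totals: Δreserves = +¥302B, Δdeposits = +¥232B.
Δrequired reserves = 8% × +¥232B = +¥18.56B.
Δexcess reserves = Δreserves − Δrequired = +¥302B − (+¥18.56B) = +¥283.44 billion.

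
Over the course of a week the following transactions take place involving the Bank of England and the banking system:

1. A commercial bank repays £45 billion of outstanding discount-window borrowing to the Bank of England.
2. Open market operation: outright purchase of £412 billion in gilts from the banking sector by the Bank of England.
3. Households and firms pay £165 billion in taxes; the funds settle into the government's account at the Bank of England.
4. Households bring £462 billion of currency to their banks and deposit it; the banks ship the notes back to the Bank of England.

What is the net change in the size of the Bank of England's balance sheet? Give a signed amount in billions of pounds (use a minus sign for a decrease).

+£367 billion

Bank of England balance sheet:
  Assets:      Securities +£412B, Loans to banks −£45B
  Liabilities: Bank reserves +£664B, Currency in circulation −£462B, Government deposits +£165B
Change in total Bank of England assets = +£367 billion.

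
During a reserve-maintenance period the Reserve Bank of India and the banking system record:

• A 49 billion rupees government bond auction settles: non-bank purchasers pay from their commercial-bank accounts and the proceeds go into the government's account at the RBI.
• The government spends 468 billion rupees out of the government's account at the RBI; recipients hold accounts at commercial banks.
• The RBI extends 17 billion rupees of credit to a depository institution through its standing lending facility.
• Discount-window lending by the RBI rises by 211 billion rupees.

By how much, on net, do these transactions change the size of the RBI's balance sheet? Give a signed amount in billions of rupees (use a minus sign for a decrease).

RBI balance sheet:
  Assets:      Loans to banks +228B
  Liabilities: Bank reserves +647B, Government deposits −419B
Change in total RBI assets = +228 billion.

+228 billion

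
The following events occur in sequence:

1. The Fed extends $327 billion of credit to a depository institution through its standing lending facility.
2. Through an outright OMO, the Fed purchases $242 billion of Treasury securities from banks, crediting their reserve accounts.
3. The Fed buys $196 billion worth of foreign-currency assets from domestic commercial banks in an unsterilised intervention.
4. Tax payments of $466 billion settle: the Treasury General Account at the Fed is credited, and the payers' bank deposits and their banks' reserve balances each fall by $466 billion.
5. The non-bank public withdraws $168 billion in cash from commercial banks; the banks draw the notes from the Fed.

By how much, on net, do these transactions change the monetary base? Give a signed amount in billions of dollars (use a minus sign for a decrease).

+$299 billion

Discount-window loan $327 billion: Fed balance sheet expands → +$327B.
OMO purchase (from banks) $242 billion: Fed balance sheet expands → +$242B.
FX purchase $196 billion: Fed balance sheet expands → +$196B.
Government account inflow $466 billion: reserves shift to a non-base liability → −$466B.
Currency withdrawal $168 billion: just a shift between currency and reserves — both are base money → 0.
Net: 327 + 242 + 196 − 466 + 0 = +$299 billion.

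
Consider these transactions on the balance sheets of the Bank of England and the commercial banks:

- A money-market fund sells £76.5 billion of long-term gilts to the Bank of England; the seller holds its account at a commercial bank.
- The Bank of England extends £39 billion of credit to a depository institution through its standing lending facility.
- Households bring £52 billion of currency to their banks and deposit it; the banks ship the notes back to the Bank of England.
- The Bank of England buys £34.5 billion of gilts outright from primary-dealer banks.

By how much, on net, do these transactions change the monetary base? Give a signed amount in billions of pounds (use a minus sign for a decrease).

Asset purchase (from non-banks) £76.5 billion: Bank of England balance sheet expands → +£76.5B.
Discount-window loan £39 billion: Bank of England balance sheet expands → +£39B.
Currency deposit £52 billion: just a shift between currency and reserves — both are base money → 0.
OMO purchase (from banks) £34.5 billion: Bank of England balance sheet expands → +£34.5B.
Net: 76.5 + 39 + 0 + 34.5 = +£150 billion.

+£150 billion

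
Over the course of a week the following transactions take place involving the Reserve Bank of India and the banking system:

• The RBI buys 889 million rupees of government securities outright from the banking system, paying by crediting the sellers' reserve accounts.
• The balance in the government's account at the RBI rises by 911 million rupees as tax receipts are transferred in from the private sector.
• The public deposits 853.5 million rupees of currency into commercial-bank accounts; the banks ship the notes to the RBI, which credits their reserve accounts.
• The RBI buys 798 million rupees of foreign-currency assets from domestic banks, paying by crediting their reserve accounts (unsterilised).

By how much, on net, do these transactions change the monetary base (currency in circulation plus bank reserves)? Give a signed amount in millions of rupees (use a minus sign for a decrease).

+776 million

OMO purchase (from banks) 889 million rupees: RBI balance sheet expands → +889M.
Government account inflow 911 million rupees: reserves shift to a non-base liability → −911M.
Currency deposit 853.5 million rupees: just a shift between currency and reserves — both are base money → 0.
FX purchase 798 million rupees: RBI balance sheet expands → +798M.
Net: 889 − 911 + 0 + 798 = +776 million.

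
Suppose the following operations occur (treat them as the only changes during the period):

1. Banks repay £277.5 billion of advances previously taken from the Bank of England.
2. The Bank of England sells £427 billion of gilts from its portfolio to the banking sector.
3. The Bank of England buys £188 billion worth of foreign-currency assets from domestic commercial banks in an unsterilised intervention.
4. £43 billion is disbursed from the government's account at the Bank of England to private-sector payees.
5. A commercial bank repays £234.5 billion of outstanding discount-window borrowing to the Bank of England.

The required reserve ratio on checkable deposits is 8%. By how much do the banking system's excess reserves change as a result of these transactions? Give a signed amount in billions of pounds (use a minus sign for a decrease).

Discount-window repayment £277.5 billion: reserves −£277.5B, deposits 0.
OMO sale (to banks) £427 billion: reserves −£427B, deposits 0.
FX purchase £188 billion: reserves +£188B, deposits 0.
Government spending £43 billion: reserves +£43B, deposits +£43B.
Discount-window repayment £234.5 billion: reserves −£234.5B, deposits 0.
Totals: Δreserves = −£708B, Δdeposits = +£43B.
Δrequired reserves = 8% × +£43B = +£3.44B.
Δexcess reserves = Δreserves − Δrequired = −£708B − (+£3.44B) = -£711.44 billion.

-£711.44 billion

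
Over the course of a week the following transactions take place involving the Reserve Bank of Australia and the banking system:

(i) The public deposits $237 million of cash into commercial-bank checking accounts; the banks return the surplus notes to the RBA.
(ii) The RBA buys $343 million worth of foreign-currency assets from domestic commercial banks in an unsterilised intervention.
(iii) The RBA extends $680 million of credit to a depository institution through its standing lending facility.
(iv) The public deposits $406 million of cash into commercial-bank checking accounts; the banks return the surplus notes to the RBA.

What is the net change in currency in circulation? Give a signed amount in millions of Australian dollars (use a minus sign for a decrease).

-$643 million

RBA balance sheet:
  Assets:      Loans to banks +$680M, Foreign assets +$343M
  Liabilities: Bank reserves +$1666M, Currency in circulation −$643M
Commercial banking system:
  Assets:      Reserves at CB +$1666M, Foreign assets −$343M
  Liabilities: Checkable deposits +$643M, Borrowings from CB +$680M
So the change in currency in circulation is -$643 million.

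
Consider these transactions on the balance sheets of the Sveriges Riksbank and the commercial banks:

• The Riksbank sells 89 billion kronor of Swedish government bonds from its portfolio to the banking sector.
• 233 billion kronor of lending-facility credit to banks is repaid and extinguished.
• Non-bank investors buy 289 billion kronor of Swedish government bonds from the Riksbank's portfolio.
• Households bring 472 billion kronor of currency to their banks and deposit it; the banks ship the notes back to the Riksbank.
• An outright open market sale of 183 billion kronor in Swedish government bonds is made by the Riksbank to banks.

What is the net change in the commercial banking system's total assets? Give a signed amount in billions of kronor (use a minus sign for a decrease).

-50 billion

Riksbank balance sheet:
  Assets:      Securities −561B, Loans to banks −233B
  Liabilities: Bank reserves −322B, Currency in circulation −472B
Commercial banking system:
  Assets:      Reserves at CB −322B, Securities +272B
  Liabilities: Checkable deposits +183B, Borrowings from CB −233B
Change in total bank assets = -50 billion.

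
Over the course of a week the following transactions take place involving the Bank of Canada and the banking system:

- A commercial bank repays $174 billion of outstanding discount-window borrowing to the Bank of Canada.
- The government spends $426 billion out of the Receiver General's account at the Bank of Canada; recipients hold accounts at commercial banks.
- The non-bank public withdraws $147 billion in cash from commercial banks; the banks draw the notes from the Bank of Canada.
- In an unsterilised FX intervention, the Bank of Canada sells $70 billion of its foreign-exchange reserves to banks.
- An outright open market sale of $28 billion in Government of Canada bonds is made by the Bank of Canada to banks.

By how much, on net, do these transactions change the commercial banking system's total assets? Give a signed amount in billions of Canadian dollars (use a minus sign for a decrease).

Discount-window repayment $174 billion: bank balance sheets shrink → −$174B.
Government spending $426 billion: bank balance sheets expand → +$426B.
Currency withdrawal $147 billion: bank balance sheets shrink → −$147B.
FX sale $70 billion: just an asset swap on bank balance sheets → 0.
OMO sale (to banks) $28 billion: just an asset swap on bank balance sheets → 0.
Net: −174 + 426 − 147 + 0 + 0 = +$105 billion.

+$105 billion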